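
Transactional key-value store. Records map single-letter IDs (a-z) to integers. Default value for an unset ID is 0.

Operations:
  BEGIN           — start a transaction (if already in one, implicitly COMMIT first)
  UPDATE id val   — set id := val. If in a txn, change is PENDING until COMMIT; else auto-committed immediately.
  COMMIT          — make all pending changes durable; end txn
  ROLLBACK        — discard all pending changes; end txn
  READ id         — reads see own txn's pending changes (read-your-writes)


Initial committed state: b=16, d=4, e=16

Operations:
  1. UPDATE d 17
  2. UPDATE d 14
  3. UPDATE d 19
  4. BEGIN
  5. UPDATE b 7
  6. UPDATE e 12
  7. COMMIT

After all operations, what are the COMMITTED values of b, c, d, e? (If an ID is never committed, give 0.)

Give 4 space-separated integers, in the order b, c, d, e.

Initial committed: {b=16, d=4, e=16}
Op 1: UPDATE d=17 (auto-commit; committed d=17)
Op 2: UPDATE d=14 (auto-commit; committed d=14)
Op 3: UPDATE d=19 (auto-commit; committed d=19)
Op 4: BEGIN: in_txn=True, pending={}
Op 5: UPDATE b=7 (pending; pending now {b=7})
Op 6: UPDATE e=12 (pending; pending now {b=7, e=12})
Op 7: COMMIT: merged ['b', 'e'] into committed; committed now {b=7, d=19, e=12}
Final committed: {b=7, d=19, e=12}

Answer: 7 0 19 12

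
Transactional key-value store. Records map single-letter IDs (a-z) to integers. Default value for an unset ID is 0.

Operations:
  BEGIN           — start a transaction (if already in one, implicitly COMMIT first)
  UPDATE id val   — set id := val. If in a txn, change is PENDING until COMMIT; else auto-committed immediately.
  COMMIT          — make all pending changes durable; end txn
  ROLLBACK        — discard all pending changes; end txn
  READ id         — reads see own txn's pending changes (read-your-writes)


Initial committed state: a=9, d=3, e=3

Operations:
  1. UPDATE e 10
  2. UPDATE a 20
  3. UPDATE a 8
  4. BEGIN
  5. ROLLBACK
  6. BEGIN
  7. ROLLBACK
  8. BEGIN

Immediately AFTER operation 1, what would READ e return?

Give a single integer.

Answer: 10

Derivation:
Initial committed: {a=9, d=3, e=3}
Op 1: UPDATE e=10 (auto-commit; committed e=10)
After op 1: visible(e) = 10 (pending={}, committed={a=9, d=3, e=10})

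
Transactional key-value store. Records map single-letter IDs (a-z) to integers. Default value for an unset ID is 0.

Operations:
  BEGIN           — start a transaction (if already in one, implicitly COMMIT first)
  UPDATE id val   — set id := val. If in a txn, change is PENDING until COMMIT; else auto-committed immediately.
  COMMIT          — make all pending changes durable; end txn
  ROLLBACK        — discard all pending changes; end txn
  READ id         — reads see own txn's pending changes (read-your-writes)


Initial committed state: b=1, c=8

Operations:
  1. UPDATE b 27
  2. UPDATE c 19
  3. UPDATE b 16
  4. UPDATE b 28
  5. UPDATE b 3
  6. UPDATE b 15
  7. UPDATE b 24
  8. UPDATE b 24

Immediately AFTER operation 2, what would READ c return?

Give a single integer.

Initial committed: {b=1, c=8}
Op 1: UPDATE b=27 (auto-commit; committed b=27)
Op 2: UPDATE c=19 (auto-commit; committed c=19)
After op 2: visible(c) = 19 (pending={}, committed={b=27, c=19})

Answer: 19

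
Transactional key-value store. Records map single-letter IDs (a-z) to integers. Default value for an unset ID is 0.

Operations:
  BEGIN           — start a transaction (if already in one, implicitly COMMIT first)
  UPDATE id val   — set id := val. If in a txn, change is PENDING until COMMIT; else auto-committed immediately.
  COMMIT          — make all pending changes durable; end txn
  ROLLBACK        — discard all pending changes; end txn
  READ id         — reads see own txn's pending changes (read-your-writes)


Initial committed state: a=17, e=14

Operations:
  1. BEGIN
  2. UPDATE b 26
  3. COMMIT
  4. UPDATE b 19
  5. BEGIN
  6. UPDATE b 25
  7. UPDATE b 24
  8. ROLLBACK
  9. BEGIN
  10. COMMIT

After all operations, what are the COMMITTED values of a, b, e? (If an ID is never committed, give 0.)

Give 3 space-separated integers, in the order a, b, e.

Answer: 17 19 14

Derivation:
Initial committed: {a=17, e=14}
Op 1: BEGIN: in_txn=True, pending={}
Op 2: UPDATE b=26 (pending; pending now {b=26})
Op 3: COMMIT: merged ['b'] into committed; committed now {a=17, b=26, e=14}
Op 4: UPDATE b=19 (auto-commit; committed b=19)
Op 5: BEGIN: in_txn=True, pending={}
Op 6: UPDATE b=25 (pending; pending now {b=25})
Op 7: UPDATE b=24 (pending; pending now {b=24})
Op 8: ROLLBACK: discarded pending ['b']; in_txn=False
Op 9: BEGIN: in_txn=True, pending={}
Op 10: COMMIT: merged [] into committed; committed now {a=17, b=19, e=14}
Final committed: {a=17, b=19, e=14}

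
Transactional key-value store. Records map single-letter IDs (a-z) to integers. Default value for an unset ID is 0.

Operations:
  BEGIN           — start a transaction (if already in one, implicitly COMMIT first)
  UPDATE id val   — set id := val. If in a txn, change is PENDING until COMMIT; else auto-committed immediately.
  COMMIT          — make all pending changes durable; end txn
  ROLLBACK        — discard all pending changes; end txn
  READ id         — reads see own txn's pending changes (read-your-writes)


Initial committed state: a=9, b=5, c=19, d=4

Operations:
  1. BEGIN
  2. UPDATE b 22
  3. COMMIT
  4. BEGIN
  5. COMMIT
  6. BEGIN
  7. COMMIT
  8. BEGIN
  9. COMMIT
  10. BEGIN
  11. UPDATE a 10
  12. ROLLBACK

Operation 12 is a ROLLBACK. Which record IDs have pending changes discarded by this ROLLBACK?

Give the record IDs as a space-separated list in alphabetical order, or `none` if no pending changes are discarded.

Answer: a

Derivation:
Initial committed: {a=9, b=5, c=19, d=4}
Op 1: BEGIN: in_txn=True, pending={}
Op 2: UPDATE b=22 (pending; pending now {b=22})
Op 3: COMMIT: merged ['b'] into committed; committed now {a=9, b=22, c=19, d=4}
Op 4: BEGIN: in_txn=True, pending={}
Op 5: COMMIT: merged [] into committed; committed now {a=9, b=22, c=19, d=4}
Op 6: BEGIN: in_txn=True, pending={}
Op 7: COMMIT: merged [] into committed; committed now {a=9, b=22, c=19, d=4}
Op 8: BEGIN: in_txn=True, pending={}
Op 9: COMMIT: merged [] into committed; committed now {a=9, b=22, c=19, d=4}
Op 10: BEGIN: in_txn=True, pending={}
Op 11: UPDATE a=10 (pending; pending now {a=10})
Op 12: ROLLBACK: discarded pending ['a']; in_txn=False
ROLLBACK at op 12 discards: ['a']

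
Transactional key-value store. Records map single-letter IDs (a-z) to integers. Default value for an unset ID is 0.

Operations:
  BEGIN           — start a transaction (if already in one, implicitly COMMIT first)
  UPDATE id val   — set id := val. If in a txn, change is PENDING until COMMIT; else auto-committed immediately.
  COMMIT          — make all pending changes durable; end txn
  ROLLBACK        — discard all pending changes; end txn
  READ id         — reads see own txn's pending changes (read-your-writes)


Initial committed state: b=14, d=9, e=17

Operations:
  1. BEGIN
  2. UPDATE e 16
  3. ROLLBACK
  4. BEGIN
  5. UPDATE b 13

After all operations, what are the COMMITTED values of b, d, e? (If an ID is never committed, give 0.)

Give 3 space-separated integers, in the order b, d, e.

Initial committed: {b=14, d=9, e=17}
Op 1: BEGIN: in_txn=True, pending={}
Op 2: UPDATE e=16 (pending; pending now {e=16})
Op 3: ROLLBACK: discarded pending ['e']; in_txn=False
Op 4: BEGIN: in_txn=True, pending={}
Op 5: UPDATE b=13 (pending; pending now {b=13})
Final committed: {b=14, d=9, e=17}

Answer: 14 9 17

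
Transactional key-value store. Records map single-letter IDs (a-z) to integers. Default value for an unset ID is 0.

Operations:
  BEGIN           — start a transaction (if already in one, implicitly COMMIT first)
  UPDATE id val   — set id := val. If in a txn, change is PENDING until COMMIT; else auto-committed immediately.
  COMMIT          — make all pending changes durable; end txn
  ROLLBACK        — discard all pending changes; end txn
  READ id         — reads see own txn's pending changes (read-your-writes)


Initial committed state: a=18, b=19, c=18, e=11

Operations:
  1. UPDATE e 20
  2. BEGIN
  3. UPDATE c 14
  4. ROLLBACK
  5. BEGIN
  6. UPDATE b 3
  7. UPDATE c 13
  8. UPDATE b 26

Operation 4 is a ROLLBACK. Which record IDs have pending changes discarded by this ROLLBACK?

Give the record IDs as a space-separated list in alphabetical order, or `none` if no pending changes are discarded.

Answer: c

Derivation:
Initial committed: {a=18, b=19, c=18, e=11}
Op 1: UPDATE e=20 (auto-commit; committed e=20)
Op 2: BEGIN: in_txn=True, pending={}
Op 3: UPDATE c=14 (pending; pending now {c=14})
Op 4: ROLLBACK: discarded pending ['c']; in_txn=False
Op 5: BEGIN: in_txn=True, pending={}
Op 6: UPDATE b=3 (pending; pending now {b=3})
Op 7: UPDATE c=13 (pending; pending now {b=3, c=13})
Op 8: UPDATE b=26 (pending; pending now {b=26, c=13})
ROLLBACK at op 4 discards: ['c']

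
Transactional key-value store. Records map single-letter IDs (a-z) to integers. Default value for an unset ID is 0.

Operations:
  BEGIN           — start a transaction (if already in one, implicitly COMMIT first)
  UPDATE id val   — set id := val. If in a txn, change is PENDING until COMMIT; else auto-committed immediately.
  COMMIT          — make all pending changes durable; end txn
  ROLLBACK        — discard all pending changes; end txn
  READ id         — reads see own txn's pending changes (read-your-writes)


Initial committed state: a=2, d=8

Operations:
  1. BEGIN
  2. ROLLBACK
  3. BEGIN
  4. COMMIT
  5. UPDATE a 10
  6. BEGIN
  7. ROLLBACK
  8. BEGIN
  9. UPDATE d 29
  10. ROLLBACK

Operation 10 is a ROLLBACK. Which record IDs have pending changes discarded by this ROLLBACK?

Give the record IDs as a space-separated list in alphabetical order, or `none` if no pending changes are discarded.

Initial committed: {a=2, d=8}
Op 1: BEGIN: in_txn=True, pending={}
Op 2: ROLLBACK: discarded pending []; in_txn=False
Op 3: BEGIN: in_txn=True, pending={}
Op 4: COMMIT: merged [] into committed; committed now {a=2, d=8}
Op 5: UPDATE a=10 (auto-commit; committed a=10)
Op 6: BEGIN: in_txn=True, pending={}
Op 7: ROLLBACK: discarded pending []; in_txn=False
Op 8: BEGIN: in_txn=True, pending={}
Op 9: UPDATE d=29 (pending; pending now {d=29})
Op 10: ROLLBACK: discarded pending ['d']; in_txn=False
ROLLBACK at op 10 discards: ['d']

Answer: d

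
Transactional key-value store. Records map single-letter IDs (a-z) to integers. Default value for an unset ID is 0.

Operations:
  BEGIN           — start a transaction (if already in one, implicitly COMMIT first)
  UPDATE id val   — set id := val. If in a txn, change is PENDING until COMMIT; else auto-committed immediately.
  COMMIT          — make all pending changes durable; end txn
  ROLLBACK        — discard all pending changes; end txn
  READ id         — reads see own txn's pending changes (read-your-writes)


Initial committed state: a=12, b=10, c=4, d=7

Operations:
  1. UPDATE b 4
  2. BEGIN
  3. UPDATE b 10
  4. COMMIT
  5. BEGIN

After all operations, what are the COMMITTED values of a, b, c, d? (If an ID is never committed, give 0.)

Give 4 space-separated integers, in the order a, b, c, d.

Initial committed: {a=12, b=10, c=4, d=7}
Op 1: UPDATE b=4 (auto-commit; committed b=4)
Op 2: BEGIN: in_txn=True, pending={}
Op 3: UPDATE b=10 (pending; pending now {b=10})
Op 4: COMMIT: merged ['b'] into committed; committed now {a=12, b=10, c=4, d=7}
Op 5: BEGIN: in_txn=True, pending={}
Final committed: {a=12, b=10, c=4, d=7}

Answer: 12 10 4 7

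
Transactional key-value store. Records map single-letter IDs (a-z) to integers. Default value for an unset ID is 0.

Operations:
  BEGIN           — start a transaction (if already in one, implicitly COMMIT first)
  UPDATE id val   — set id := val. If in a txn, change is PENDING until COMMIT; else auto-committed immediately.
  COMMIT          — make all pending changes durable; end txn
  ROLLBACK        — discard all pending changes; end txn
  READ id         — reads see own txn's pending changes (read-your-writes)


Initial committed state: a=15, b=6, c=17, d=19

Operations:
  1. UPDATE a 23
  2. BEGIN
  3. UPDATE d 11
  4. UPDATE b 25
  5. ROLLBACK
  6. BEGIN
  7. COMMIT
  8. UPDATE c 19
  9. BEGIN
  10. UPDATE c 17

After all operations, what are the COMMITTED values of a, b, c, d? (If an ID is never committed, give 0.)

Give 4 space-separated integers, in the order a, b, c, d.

Answer: 23 6 19 19

Derivation:
Initial committed: {a=15, b=6, c=17, d=19}
Op 1: UPDATE a=23 (auto-commit; committed a=23)
Op 2: BEGIN: in_txn=True, pending={}
Op 3: UPDATE d=11 (pending; pending now {d=11})
Op 4: UPDATE b=25 (pending; pending now {b=25, d=11})
Op 5: ROLLBACK: discarded pending ['b', 'd']; in_txn=False
Op 6: BEGIN: in_txn=True, pending={}
Op 7: COMMIT: merged [] into committed; committed now {a=23, b=6, c=17, d=19}
Op 8: UPDATE c=19 (auto-commit; committed c=19)
Op 9: BEGIN: in_txn=True, pending={}
Op 10: UPDATE c=17 (pending; pending now {c=17})
Final committed: {a=23, b=6, c=19, d=19}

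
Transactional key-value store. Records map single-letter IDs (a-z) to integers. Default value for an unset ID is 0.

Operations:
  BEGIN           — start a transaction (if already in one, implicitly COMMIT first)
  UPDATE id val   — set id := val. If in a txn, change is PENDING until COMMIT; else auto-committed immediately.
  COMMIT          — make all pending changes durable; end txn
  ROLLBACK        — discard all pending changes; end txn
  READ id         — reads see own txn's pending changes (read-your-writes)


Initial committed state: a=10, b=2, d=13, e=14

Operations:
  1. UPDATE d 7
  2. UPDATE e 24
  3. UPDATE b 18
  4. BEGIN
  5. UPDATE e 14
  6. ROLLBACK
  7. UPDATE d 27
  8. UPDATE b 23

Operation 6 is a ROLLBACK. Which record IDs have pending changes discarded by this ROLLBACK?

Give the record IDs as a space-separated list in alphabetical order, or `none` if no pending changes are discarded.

Initial committed: {a=10, b=2, d=13, e=14}
Op 1: UPDATE d=7 (auto-commit; committed d=7)
Op 2: UPDATE e=24 (auto-commit; committed e=24)
Op 3: UPDATE b=18 (auto-commit; committed b=18)
Op 4: BEGIN: in_txn=True, pending={}
Op 5: UPDATE e=14 (pending; pending now {e=14})
Op 6: ROLLBACK: discarded pending ['e']; in_txn=False
Op 7: UPDATE d=27 (auto-commit; committed d=27)
Op 8: UPDATE b=23 (auto-commit; committed b=23)
ROLLBACK at op 6 discards: ['e']

Answer: e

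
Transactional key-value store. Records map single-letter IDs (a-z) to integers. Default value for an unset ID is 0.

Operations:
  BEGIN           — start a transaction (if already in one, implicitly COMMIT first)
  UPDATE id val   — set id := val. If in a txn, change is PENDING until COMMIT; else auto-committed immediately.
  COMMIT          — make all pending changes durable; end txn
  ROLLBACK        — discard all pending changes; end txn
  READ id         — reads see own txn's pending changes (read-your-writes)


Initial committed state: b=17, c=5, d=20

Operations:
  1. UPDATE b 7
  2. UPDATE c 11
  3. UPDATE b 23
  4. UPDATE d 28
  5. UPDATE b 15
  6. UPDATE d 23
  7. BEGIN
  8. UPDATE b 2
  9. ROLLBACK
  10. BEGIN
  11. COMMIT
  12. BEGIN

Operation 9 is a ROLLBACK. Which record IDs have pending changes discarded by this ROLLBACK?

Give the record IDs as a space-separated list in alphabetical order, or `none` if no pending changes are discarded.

Answer: b

Derivation:
Initial committed: {b=17, c=5, d=20}
Op 1: UPDATE b=7 (auto-commit; committed b=7)
Op 2: UPDATE c=11 (auto-commit; committed c=11)
Op 3: UPDATE b=23 (auto-commit; committed b=23)
Op 4: UPDATE d=28 (auto-commit; committed d=28)
Op 5: UPDATE b=15 (auto-commit; committed b=15)
Op 6: UPDATE d=23 (auto-commit; committed d=23)
Op 7: BEGIN: in_txn=True, pending={}
Op 8: UPDATE b=2 (pending; pending now {b=2})
Op 9: ROLLBACK: discarded pending ['b']; in_txn=False
Op 10: BEGIN: in_txn=True, pending={}
Op 11: COMMIT: merged [] into committed; committed now {b=15, c=11, d=23}
Op 12: BEGIN: in_txn=True, pending={}
ROLLBACK at op 9 discards: ['b']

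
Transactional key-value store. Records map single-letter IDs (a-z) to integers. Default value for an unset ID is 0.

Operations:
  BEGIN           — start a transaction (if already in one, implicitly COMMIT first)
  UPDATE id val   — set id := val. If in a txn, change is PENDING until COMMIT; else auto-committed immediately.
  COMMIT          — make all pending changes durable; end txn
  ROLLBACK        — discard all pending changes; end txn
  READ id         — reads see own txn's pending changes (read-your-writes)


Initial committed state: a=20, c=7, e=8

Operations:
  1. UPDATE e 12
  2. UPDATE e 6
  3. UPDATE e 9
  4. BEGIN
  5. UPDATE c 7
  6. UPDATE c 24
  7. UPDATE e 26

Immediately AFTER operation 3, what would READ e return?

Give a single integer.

Answer: 9

Derivation:
Initial committed: {a=20, c=7, e=8}
Op 1: UPDATE e=12 (auto-commit; committed e=12)
Op 2: UPDATE e=6 (auto-commit; committed e=6)
Op 3: UPDATE e=9 (auto-commit; committed e=9)
After op 3: visible(e) = 9 (pending={}, committed={a=20, c=7, e=9})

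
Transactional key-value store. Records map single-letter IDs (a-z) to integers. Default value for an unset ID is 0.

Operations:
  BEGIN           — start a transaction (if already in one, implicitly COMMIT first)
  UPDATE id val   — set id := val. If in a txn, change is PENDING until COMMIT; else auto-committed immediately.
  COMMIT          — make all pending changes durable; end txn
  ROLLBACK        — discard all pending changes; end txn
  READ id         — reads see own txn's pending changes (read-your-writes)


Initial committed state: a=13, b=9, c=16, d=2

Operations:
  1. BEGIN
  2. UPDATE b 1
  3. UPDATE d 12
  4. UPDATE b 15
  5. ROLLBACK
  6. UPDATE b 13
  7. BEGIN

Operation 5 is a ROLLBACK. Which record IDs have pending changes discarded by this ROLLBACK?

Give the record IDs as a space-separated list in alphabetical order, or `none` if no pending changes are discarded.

Initial committed: {a=13, b=9, c=16, d=2}
Op 1: BEGIN: in_txn=True, pending={}
Op 2: UPDATE b=1 (pending; pending now {b=1})
Op 3: UPDATE d=12 (pending; pending now {b=1, d=12})
Op 4: UPDATE b=15 (pending; pending now {b=15, d=12})
Op 5: ROLLBACK: discarded pending ['b', 'd']; in_txn=False
Op 6: UPDATE b=13 (auto-commit; committed b=13)
Op 7: BEGIN: in_txn=True, pending={}
ROLLBACK at op 5 discards: ['b', 'd']

Answer: b d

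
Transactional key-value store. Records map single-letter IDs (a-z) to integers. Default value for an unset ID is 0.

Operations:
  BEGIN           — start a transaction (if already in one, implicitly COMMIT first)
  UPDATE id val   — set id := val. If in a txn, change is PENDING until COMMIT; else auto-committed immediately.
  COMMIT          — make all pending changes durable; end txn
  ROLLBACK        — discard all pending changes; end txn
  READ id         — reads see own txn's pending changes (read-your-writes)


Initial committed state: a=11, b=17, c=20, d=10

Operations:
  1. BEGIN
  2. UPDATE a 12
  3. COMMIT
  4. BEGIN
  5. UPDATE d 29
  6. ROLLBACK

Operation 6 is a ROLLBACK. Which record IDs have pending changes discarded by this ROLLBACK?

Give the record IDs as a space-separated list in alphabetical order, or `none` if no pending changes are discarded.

Answer: d

Derivation:
Initial committed: {a=11, b=17, c=20, d=10}
Op 1: BEGIN: in_txn=True, pending={}
Op 2: UPDATE a=12 (pending; pending now {a=12})
Op 3: COMMIT: merged ['a'] into committed; committed now {a=12, b=17, c=20, d=10}
Op 4: BEGIN: in_txn=True, pending={}
Op 5: UPDATE d=29 (pending; pending now {d=29})
Op 6: ROLLBACK: discarded pending ['d']; in_txn=False
ROLLBACK at op 6 discards: ['d']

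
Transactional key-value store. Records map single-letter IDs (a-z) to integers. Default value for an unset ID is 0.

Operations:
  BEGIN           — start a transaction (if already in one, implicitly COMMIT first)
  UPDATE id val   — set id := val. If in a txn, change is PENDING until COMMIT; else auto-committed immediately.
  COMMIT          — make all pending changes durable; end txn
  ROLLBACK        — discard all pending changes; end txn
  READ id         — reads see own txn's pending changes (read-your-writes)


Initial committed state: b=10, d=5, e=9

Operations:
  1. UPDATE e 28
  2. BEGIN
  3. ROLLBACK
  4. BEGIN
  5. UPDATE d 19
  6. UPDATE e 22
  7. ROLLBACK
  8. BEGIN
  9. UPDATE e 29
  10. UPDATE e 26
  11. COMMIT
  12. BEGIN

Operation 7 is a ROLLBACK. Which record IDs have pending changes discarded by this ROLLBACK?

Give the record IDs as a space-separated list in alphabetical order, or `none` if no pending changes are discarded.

Answer: d e

Derivation:
Initial committed: {b=10, d=5, e=9}
Op 1: UPDATE e=28 (auto-commit; committed e=28)
Op 2: BEGIN: in_txn=True, pending={}
Op 3: ROLLBACK: discarded pending []; in_txn=False
Op 4: BEGIN: in_txn=True, pending={}
Op 5: UPDATE d=19 (pending; pending now {d=19})
Op 6: UPDATE e=22 (pending; pending now {d=19, e=22})
Op 7: ROLLBACK: discarded pending ['d', 'e']; in_txn=False
Op 8: BEGIN: in_txn=True, pending={}
Op 9: UPDATE e=29 (pending; pending now {e=29})
Op 10: UPDATE e=26 (pending; pending now {e=26})
Op 11: COMMIT: merged ['e'] into committed; committed now {b=10, d=5, e=26}
Op 12: BEGIN: in_txn=True, pending={}
ROLLBACK at op 7 discards: ['d', 'e']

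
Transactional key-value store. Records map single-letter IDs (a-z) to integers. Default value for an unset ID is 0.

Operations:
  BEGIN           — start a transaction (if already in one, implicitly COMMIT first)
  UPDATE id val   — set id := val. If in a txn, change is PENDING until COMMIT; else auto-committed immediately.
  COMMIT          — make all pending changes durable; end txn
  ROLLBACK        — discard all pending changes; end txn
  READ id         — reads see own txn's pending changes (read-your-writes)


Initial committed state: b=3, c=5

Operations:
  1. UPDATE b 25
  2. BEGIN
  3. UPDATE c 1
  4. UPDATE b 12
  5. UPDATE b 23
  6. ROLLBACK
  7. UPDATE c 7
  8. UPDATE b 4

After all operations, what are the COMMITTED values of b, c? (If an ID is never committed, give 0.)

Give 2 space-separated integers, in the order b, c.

Answer: 4 7

Derivation:
Initial committed: {b=3, c=5}
Op 1: UPDATE b=25 (auto-commit; committed b=25)
Op 2: BEGIN: in_txn=True, pending={}
Op 3: UPDATE c=1 (pending; pending now {c=1})
Op 4: UPDATE b=12 (pending; pending now {b=12, c=1})
Op 5: UPDATE b=23 (pending; pending now {b=23, c=1})
Op 6: ROLLBACK: discarded pending ['b', 'c']; in_txn=False
Op 7: UPDATE c=7 (auto-commit; committed c=7)
Op 8: UPDATE b=4 (auto-commit; committed b=4)
Final committed: {b=4, c=7}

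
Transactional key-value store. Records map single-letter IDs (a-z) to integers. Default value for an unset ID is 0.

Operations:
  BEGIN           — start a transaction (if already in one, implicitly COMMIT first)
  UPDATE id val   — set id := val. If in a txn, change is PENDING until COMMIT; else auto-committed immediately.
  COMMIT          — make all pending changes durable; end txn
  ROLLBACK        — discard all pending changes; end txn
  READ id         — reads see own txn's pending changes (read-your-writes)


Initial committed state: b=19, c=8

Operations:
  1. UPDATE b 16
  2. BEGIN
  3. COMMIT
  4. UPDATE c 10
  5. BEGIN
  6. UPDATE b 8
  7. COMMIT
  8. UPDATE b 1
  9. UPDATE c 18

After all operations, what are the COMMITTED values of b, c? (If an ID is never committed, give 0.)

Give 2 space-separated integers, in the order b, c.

Answer: 1 18

Derivation:
Initial committed: {b=19, c=8}
Op 1: UPDATE b=16 (auto-commit; committed b=16)
Op 2: BEGIN: in_txn=True, pending={}
Op 3: COMMIT: merged [] into committed; committed now {b=16, c=8}
Op 4: UPDATE c=10 (auto-commit; committed c=10)
Op 5: BEGIN: in_txn=True, pending={}
Op 6: UPDATE b=8 (pending; pending now {b=8})
Op 7: COMMIT: merged ['b'] into committed; committed now {b=8, c=10}
Op 8: UPDATE b=1 (auto-commit; committed b=1)
Op 9: UPDATE c=18 (auto-commit; committed c=18)
Final committed: {b=1, c=18}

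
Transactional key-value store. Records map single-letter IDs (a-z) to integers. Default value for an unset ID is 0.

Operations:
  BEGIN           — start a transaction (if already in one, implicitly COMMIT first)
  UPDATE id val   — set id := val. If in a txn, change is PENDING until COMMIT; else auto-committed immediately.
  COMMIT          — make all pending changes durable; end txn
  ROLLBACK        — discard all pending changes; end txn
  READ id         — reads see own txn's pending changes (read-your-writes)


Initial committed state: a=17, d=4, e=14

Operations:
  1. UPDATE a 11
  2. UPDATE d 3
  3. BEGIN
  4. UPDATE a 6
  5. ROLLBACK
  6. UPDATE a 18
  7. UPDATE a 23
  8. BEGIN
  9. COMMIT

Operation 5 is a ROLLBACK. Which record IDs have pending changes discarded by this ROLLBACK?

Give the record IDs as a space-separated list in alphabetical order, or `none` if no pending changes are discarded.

Initial committed: {a=17, d=4, e=14}
Op 1: UPDATE a=11 (auto-commit; committed a=11)
Op 2: UPDATE d=3 (auto-commit; committed d=3)
Op 3: BEGIN: in_txn=True, pending={}
Op 4: UPDATE a=6 (pending; pending now {a=6})
Op 5: ROLLBACK: discarded pending ['a']; in_txn=False
Op 6: UPDATE a=18 (auto-commit; committed a=18)
Op 7: UPDATE a=23 (auto-commit; committed a=23)
Op 8: BEGIN: in_txn=True, pending={}
Op 9: COMMIT: merged [] into committed; committed now {a=23, d=3, e=14}
ROLLBACK at op 5 discards: ['a']

Answer: a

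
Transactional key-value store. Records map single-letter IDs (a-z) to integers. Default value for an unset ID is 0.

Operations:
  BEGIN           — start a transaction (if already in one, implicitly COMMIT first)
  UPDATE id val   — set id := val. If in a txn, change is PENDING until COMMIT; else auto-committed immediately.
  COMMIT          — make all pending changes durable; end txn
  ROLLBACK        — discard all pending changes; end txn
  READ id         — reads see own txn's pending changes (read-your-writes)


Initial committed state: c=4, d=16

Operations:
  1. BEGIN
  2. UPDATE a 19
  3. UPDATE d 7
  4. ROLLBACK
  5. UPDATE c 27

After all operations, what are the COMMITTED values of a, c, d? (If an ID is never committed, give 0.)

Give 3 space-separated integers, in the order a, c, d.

Initial committed: {c=4, d=16}
Op 1: BEGIN: in_txn=True, pending={}
Op 2: UPDATE a=19 (pending; pending now {a=19})
Op 3: UPDATE d=7 (pending; pending now {a=19, d=7})
Op 4: ROLLBACK: discarded pending ['a', 'd']; in_txn=False
Op 5: UPDATE c=27 (auto-commit; committed c=27)
Final committed: {c=27, d=16}

Answer: 0 27 16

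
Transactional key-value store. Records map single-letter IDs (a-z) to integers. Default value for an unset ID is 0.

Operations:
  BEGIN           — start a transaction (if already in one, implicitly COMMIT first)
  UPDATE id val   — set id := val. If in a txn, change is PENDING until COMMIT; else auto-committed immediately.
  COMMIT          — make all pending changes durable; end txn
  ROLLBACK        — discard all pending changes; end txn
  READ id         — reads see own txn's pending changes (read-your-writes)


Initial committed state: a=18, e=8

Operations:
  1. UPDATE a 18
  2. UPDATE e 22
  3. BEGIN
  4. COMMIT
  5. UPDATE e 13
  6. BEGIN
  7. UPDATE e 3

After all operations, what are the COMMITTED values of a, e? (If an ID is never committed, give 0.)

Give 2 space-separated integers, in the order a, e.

Initial committed: {a=18, e=8}
Op 1: UPDATE a=18 (auto-commit; committed a=18)
Op 2: UPDATE e=22 (auto-commit; committed e=22)
Op 3: BEGIN: in_txn=True, pending={}
Op 4: COMMIT: merged [] into committed; committed now {a=18, e=22}
Op 5: UPDATE e=13 (auto-commit; committed e=13)
Op 6: BEGIN: in_txn=True, pending={}
Op 7: UPDATE e=3 (pending; pending now {e=3})
Final committed: {a=18, e=13}

Answer: 18 13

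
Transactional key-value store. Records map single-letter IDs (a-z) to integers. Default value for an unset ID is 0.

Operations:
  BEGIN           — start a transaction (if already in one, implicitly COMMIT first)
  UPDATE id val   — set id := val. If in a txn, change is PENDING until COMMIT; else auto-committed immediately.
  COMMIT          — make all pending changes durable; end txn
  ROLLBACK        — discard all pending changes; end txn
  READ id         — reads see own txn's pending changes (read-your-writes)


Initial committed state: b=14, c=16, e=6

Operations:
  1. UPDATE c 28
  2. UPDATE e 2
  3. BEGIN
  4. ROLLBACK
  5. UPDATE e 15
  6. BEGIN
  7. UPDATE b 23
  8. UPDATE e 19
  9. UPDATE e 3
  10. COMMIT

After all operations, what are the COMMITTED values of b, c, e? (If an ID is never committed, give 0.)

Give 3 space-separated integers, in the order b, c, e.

Answer: 23 28 3

Derivation:
Initial committed: {b=14, c=16, e=6}
Op 1: UPDATE c=28 (auto-commit; committed c=28)
Op 2: UPDATE e=2 (auto-commit; committed e=2)
Op 3: BEGIN: in_txn=True, pending={}
Op 4: ROLLBACK: discarded pending []; in_txn=False
Op 5: UPDATE e=15 (auto-commit; committed e=15)
Op 6: BEGIN: in_txn=True, pending={}
Op 7: UPDATE b=23 (pending; pending now {b=23})
Op 8: UPDATE e=19 (pending; pending now {b=23, e=19})
Op 9: UPDATE e=3 (pending; pending now {b=23, e=3})
Op 10: COMMIT: merged ['b', 'e'] into committed; committed now {b=23, c=28, e=3}
Final committed: {b=23, c=28, e=3}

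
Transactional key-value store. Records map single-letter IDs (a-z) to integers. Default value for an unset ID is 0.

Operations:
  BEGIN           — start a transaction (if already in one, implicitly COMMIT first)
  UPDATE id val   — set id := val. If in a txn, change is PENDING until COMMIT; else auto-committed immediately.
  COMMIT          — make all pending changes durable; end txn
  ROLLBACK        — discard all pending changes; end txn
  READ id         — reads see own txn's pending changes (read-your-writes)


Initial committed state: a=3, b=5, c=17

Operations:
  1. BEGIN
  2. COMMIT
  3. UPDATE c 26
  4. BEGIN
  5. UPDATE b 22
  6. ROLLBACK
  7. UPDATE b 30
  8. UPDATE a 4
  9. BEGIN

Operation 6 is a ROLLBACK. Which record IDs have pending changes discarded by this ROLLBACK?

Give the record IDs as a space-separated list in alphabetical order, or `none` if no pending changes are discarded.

Initial committed: {a=3, b=5, c=17}
Op 1: BEGIN: in_txn=True, pending={}
Op 2: COMMIT: merged [] into committed; committed now {a=3, b=5, c=17}
Op 3: UPDATE c=26 (auto-commit; committed c=26)
Op 4: BEGIN: in_txn=True, pending={}
Op 5: UPDATE b=22 (pending; pending now {b=22})
Op 6: ROLLBACK: discarded pending ['b']; in_txn=False
Op 7: UPDATE b=30 (auto-commit; committed b=30)
Op 8: UPDATE a=4 (auto-commit; committed a=4)
Op 9: BEGIN: in_txn=True, pending={}
ROLLBACK at op 6 discards: ['b']

Answer: b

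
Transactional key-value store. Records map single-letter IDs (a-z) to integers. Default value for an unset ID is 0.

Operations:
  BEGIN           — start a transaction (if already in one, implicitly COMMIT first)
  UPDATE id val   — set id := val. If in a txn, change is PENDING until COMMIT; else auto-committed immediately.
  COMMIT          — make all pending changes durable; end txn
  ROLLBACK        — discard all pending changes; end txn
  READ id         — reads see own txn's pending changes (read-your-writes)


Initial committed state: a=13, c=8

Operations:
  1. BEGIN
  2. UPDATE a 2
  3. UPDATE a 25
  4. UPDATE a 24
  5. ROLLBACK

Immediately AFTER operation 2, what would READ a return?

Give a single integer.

Answer: 2

Derivation:
Initial committed: {a=13, c=8}
Op 1: BEGIN: in_txn=True, pending={}
Op 2: UPDATE a=2 (pending; pending now {a=2})
After op 2: visible(a) = 2 (pending={a=2}, committed={a=13, c=8})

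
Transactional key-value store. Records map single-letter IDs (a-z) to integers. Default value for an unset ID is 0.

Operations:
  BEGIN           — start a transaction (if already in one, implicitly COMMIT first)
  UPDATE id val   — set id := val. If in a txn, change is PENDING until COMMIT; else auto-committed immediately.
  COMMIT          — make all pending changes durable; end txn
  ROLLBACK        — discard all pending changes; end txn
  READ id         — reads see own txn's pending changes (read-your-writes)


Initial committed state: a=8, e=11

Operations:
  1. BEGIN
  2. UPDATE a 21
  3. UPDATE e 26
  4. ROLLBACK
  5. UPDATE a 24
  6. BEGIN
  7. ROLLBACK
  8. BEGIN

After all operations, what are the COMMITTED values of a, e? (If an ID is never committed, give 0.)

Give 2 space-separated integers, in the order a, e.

Answer: 24 11

Derivation:
Initial committed: {a=8, e=11}
Op 1: BEGIN: in_txn=True, pending={}
Op 2: UPDATE a=21 (pending; pending now {a=21})
Op 3: UPDATE e=26 (pending; pending now {a=21, e=26})
Op 4: ROLLBACK: discarded pending ['a', 'e']; in_txn=False
Op 5: UPDATE a=24 (auto-commit; committed a=24)
Op 6: BEGIN: in_txn=True, pending={}
Op 7: ROLLBACK: discarded pending []; in_txn=False
Op 8: BEGIN: in_txn=True, pending={}
Final committed: {a=24, e=11}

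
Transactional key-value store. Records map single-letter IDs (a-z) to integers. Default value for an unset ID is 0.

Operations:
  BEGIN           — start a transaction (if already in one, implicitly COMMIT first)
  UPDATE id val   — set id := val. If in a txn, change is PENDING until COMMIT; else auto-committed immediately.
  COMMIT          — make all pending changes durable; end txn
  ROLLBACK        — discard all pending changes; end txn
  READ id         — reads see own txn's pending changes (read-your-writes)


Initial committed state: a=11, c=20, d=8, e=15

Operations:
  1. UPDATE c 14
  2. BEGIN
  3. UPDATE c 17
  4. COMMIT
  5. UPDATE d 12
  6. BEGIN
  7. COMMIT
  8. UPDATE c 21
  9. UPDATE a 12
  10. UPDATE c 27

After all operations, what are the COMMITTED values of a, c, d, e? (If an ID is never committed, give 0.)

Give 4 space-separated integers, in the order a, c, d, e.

Initial committed: {a=11, c=20, d=8, e=15}
Op 1: UPDATE c=14 (auto-commit; committed c=14)
Op 2: BEGIN: in_txn=True, pending={}
Op 3: UPDATE c=17 (pending; pending now {c=17})
Op 4: COMMIT: merged ['c'] into committed; committed now {a=11, c=17, d=8, e=15}
Op 5: UPDATE d=12 (auto-commit; committed d=12)
Op 6: BEGIN: in_txn=True, pending={}
Op 7: COMMIT: merged [] into committed; committed now {a=11, c=17, d=12, e=15}
Op 8: UPDATE c=21 (auto-commit; committed c=21)
Op 9: UPDATE a=12 (auto-commit; committed a=12)
Op 10: UPDATE c=27 (auto-commit; committed c=27)
Final committed: {a=12, c=27, d=12, e=15}

Answer: 12 27 12 15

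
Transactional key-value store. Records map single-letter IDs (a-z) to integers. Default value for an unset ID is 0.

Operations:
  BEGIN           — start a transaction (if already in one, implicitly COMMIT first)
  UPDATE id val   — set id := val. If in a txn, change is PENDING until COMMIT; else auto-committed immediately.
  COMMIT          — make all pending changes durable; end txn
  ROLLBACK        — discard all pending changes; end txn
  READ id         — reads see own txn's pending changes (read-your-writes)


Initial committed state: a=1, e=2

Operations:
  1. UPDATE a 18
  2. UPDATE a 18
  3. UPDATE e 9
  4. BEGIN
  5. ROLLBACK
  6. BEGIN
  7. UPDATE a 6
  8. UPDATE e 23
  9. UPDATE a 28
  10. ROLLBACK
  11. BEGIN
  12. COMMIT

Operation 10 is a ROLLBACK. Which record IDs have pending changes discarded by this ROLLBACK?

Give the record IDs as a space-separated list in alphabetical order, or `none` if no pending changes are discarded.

Initial committed: {a=1, e=2}
Op 1: UPDATE a=18 (auto-commit; committed a=18)
Op 2: UPDATE a=18 (auto-commit; committed a=18)
Op 3: UPDATE e=9 (auto-commit; committed e=9)
Op 4: BEGIN: in_txn=True, pending={}
Op 5: ROLLBACK: discarded pending []; in_txn=False
Op 6: BEGIN: in_txn=True, pending={}
Op 7: UPDATE a=6 (pending; pending now {a=6})
Op 8: UPDATE e=23 (pending; pending now {a=6, e=23})
Op 9: UPDATE a=28 (pending; pending now {a=28, e=23})
Op 10: ROLLBACK: discarded pending ['a', 'e']; in_txn=False
Op 11: BEGIN: in_txn=True, pending={}
Op 12: COMMIT: merged [] into committed; committed now {a=18, e=9}
ROLLBACK at op 10 discards: ['a', 'e']

Answer: a e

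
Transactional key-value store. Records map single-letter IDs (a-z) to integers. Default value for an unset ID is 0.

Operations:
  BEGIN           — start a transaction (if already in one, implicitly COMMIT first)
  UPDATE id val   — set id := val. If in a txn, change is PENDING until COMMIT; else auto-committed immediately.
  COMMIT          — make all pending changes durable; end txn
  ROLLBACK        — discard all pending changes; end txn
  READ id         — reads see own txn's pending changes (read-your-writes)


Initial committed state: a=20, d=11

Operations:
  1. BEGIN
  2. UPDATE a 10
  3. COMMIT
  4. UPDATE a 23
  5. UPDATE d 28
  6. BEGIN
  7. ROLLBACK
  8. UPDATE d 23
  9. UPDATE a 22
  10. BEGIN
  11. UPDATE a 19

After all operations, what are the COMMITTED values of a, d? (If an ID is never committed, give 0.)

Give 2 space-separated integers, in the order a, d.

Initial committed: {a=20, d=11}
Op 1: BEGIN: in_txn=True, pending={}
Op 2: UPDATE a=10 (pending; pending now {a=10})
Op 3: COMMIT: merged ['a'] into committed; committed now {a=10, d=11}
Op 4: UPDATE a=23 (auto-commit; committed a=23)
Op 5: UPDATE d=28 (auto-commit; committed d=28)
Op 6: BEGIN: in_txn=True, pending={}
Op 7: ROLLBACK: discarded pending []; in_txn=False
Op 8: UPDATE d=23 (auto-commit; committed d=23)
Op 9: UPDATE a=22 (auto-commit; committed a=22)
Op 10: BEGIN: in_txn=True, pending={}
Op 11: UPDATE a=19 (pending; pending now {a=19})
Final committed: {a=22, d=23}

Answer: 22 23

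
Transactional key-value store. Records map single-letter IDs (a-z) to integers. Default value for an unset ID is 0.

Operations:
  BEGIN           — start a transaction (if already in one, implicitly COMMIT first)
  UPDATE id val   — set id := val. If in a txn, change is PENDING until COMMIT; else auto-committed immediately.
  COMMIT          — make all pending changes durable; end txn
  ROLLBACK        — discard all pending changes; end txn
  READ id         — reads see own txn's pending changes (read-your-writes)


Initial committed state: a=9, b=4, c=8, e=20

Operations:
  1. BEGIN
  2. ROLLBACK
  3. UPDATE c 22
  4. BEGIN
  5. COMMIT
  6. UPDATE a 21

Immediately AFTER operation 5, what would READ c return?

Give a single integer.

Initial committed: {a=9, b=4, c=8, e=20}
Op 1: BEGIN: in_txn=True, pending={}
Op 2: ROLLBACK: discarded pending []; in_txn=False
Op 3: UPDATE c=22 (auto-commit; committed c=22)
Op 4: BEGIN: in_txn=True, pending={}
Op 5: COMMIT: merged [] into committed; committed now {a=9, b=4, c=22, e=20}
After op 5: visible(c) = 22 (pending={}, committed={a=9, b=4, c=22, e=20})

Answer: 22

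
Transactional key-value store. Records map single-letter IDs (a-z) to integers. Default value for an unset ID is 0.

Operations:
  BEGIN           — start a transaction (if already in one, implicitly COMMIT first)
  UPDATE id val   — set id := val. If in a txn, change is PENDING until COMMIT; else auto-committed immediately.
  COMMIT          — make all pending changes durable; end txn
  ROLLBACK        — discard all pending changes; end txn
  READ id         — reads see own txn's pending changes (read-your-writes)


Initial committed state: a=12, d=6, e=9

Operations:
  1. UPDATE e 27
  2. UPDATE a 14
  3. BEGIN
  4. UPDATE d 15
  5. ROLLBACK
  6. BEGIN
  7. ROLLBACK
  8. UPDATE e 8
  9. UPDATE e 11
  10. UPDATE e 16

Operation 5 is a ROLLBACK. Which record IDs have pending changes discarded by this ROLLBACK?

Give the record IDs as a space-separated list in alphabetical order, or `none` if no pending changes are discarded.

Answer: d

Derivation:
Initial committed: {a=12, d=6, e=9}
Op 1: UPDATE e=27 (auto-commit; committed e=27)
Op 2: UPDATE a=14 (auto-commit; committed a=14)
Op 3: BEGIN: in_txn=True, pending={}
Op 4: UPDATE d=15 (pending; pending now {d=15})
Op 5: ROLLBACK: discarded pending ['d']; in_txn=False
Op 6: BEGIN: in_txn=True, pending={}
Op 7: ROLLBACK: discarded pending []; in_txn=False
Op 8: UPDATE e=8 (auto-commit; committed e=8)
Op 9: UPDATE e=11 (auto-commit; committed e=11)
Op 10: UPDATE e=16 (auto-commit; committed e=16)
ROLLBACK at op 5 discards: ['d']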